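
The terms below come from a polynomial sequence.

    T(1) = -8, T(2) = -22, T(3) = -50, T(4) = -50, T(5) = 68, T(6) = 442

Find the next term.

First differences: -14 , -28 , 0 , 118 , 374
Second differences: -14 , 28 , 118 , 256
Third differences: 42 , 90 , 138
Fourth differences: 48 , 48
The fourth differences are constant (48).
138 + 48 = 186;  256 + 186 = 442;  374 + 442 = 816;  442 + 816 = 1258

1258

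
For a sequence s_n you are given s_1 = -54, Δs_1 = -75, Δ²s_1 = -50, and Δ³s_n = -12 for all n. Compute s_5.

Build the table forward from the leading diagonal:
Third differences: -12, -12, -12, -12, -12
Second differences: -50, -62, -74, -86, -98
First differences: -75, -125, -187, -261, -347
s: -54, -129, -254, -441, -702

-702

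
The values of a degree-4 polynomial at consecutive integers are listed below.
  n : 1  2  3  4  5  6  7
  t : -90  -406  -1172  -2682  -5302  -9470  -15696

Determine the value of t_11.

-316  -766  -1510  -2620  -4168  -6226
-450  -744  -1110  -1548  -2058
-294  -366  -438  -510
-72  -72  -72
The fourth differences are constant (-72).
-510 − 72 = -582;  -2058 − 582 = -2640;  -6226 − 2640 = -8866;  -15696 − 8866 = -24562
-582 − 72 = -654;  -2640 − 654 = -3294;  -8866 − 3294 = -12160;  -24562 − 12160 = -36722
-654 − 72 = -726;  -3294 − 726 = -4020;  -12160 − 4020 = -16180;  -36722 − 16180 = -52902
-726 − 72 = -798;  -4020 − 798 = -4818;  -16180 − 4818 = -20998;  -52902 − 20998 = -73900

-73900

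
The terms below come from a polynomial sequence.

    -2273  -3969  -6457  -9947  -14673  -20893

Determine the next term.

-28889

Δ: -1696  -2488  -3490  -4726  -6220
Δ²: -792  -1002  -1236  -1494
Δ³: -210  -234  -258
Δ⁴: -24  -24
Fourth differences constant at -24.
-258 − 24 = -282;  -1494 − 282 = -1776;  -6220 − 1776 = -7996;  -20893 − 7996 = -28889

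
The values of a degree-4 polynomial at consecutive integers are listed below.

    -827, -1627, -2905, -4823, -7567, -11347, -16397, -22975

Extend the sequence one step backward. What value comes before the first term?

-367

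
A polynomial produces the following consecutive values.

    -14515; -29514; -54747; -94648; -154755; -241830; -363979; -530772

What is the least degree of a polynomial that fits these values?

5

-14999, -25233, -39901, -60107, -87075, -122149, -166793
-10234, -14668, -20206, -26968, -35074, -44644
-4434, -5538, -6762, -8106, -9570
-1104, -1224, -1344, -1464
-120, -120, -120
The fifth differences are constant, so the polynomial has degree 5.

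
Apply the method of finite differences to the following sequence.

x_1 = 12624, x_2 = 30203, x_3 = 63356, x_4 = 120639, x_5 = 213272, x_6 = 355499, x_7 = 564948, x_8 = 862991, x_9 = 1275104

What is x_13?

4737576

First differences: 17579  33153  57283  92633  142227  209449  298043  412113
Second differences: 15574  24130  35350  49594  67222  88594  114070
Third differences: 8556  11220  14244  17628  21372  25476
Fourth differences: 2664  3024  3384  3744  4104
Fifth differences: 360  360  360  360
Constant fifth difference = 360, so extend:
4104 + 360 = 4464;  25476 + 4464 = 29940;  114070 + 29940 = 144010;  412113 + 144010 = 556123;  1275104 + 556123 = 1831227
4464 + 360 = 4824;  29940 + 4824 = 34764;  144010 + 34764 = 178774;  556123 + 178774 = 734897;  1831227 + 734897 = 2566124
4824 + 360 = 5184;  34764 + 5184 = 39948;  178774 + 39948 = 218722;  734897 + 218722 = 953619;  2566124 + 953619 = 3519743
5184 + 360 = 5544;  39948 + 5544 = 45492;  218722 + 45492 = 264214;  953619 + 264214 = 1217833;  3519743 + 1217833 = 4737576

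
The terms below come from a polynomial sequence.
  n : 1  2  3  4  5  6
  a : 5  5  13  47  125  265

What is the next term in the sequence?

Δ: 0  8  34  78  140
Δ²: 8  26  44  62
Δ³: 18  18  18
The third differences are constant (18).
62 + 18 = 80;  140 + 80 = 220;  265 + 220 = 485

485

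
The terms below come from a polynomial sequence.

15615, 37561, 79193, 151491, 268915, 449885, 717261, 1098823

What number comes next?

First differences: 21946, 41632, 72298, 117424, 180970, 267376, 381562
Second differences: 19686, 30666, 45126, 63546, 86406, 114186
Third differences: 10980, 14460, 18420, 22860, 27780
Fourth differences: 3480, 3960, 4440, 4920
Fifth differences: 480, 480, 480
Fifth differences constant at 480.
4920 + 480 = 5400;  27780 + 5400 = 33180;  114186 + 33180 = 147366;  381562 + 147366 = 528928;  1098823 + 528928 = 1627751

1627751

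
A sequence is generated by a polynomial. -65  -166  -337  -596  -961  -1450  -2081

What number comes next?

-2872

Δ: -101 , -171 , -259 , -365 , -489 , -631
Δ²: -70 , -88 , -106 , -124 , -142
Δ³: -18 , -18 , -18 , -18
The third differences are constant (-18).
-142 − 18 = -160;  -631 − 160 = -791;  -2081 − 791 = -2872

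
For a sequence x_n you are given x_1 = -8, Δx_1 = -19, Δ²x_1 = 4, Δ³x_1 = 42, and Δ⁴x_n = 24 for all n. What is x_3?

-42

Build the table forward from the leading diagonal:
Δ⁴: 24  24  24
Δ³: 42  66  90
Δ²: 4  46  112
Δ: -19  -15  31
x: -8  -27  -42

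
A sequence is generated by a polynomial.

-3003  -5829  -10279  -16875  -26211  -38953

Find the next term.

D1: -2826 , -4450 , -6596 , -9336 , -12742
D2: -1624 , -2146 , -2740 , -3406
D3: -522 , -594 , -666
D4: -72 , -72
Constant fourth difference = -72, so extend:
-666 − 72 = -738;  -3406 − 738 = -4144;  -12742 − 4144 = -16886;  -38953 − 16886 = -55839

-55839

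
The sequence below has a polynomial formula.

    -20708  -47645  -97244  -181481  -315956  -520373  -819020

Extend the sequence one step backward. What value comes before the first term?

D1: -26937, -49599, -84237, -134475, -204417, -298647
D2: -22662, -34638, -50238, -69942, -94230
D3: -11976, -15600, -19704, -24288
D4: -3624, -4104, -4584
D5: -480, -480
The fifth differences are constant at -480.
Work back: -3624 + 480 = -3144;  -11976 + 3144 = -8832;  -22662 + 8832 = -13830;  -26937 + 13830 = -13107;  -20708 + 13107 = -7601

-7601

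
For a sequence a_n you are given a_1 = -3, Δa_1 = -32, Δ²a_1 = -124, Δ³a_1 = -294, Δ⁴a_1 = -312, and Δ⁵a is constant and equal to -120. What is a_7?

Build the table forward from the leading diagonal:
Δ⁵: -120  -120  -120  -120  -120  -120  -120
Δ⁴: -312  -432  -552  -672  -792  -912  -1032
Δ³: -294  -606  -1038  -1590  -2262  -3054  -3966
Δ²: -124  -418  -1024  -2062  -3652  -5914  -8968
Δ: -32  -156  -574  -1598  -3660  -7312  -13226
a: -3  -35  -191  -765  -2363  -6023  -13335

-13335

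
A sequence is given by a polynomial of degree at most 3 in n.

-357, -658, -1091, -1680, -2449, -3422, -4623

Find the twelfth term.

-14888

Δ: -301, -433, -589, -769, -973, -1201
Δ²: -132, -156, -180, -204, -228
Δ³: -24, -24, -24, -24
Third differences constant at -24.
-228 − 24 = -252;  -1201 − 252 = -1453;  -4623 − 1453 = -6076
-252 − 24 = -276;  -1453 − 276 = -1729;  -6076 − 1729 = -7805
-276 − 24 = -300;  -1729 − 300 = -2029;  -7805 − 2029 = -9834
-300 − 24 = -324;  -2029 − 324 = -2353;  -9834 − 2353 = -12187
-324 − 24 = -348;  -2353 − 348 = -2701;  -12187 − 2701 = -14888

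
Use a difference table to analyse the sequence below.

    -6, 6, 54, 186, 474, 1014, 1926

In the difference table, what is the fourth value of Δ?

288

Δ: 12, 48, 132, 288, 540, 912
Δ²: 36, 84, 156, 252, 372
Δ³: 48, 72, 96, 120
Δ⁴: 24, 24, 24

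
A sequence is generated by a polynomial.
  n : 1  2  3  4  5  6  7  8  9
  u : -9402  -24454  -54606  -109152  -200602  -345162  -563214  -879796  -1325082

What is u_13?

-15052, -30152, -54546, -91450, -144560, -218052, -316582, -445286
-15100, -24394, -36904, -53110, -73492, -98530, -128704
-9294, -12510, -16206, -20382, -25038, -30174
-3216, -3696, -4176, -4656, -5136
-480, -480, -480, -480
Fifth differences constant at -480.
-5136 − 480 = -5616;  -30174 − 5616 = -35790;  -128704 − 35790 = -164494;  -445286 − 164494 = -609780;  -1325082 − 609780 = -1934862
-5616 − 480 = -6096;  -35790 − 6096 = -41886;  -164494 − 41886 = -206380;  -609780 − 206380 = -816160;  -1934862 − 816160 = -2751022
-6096 − 480 = -6576;  -41886 − 6576 = -48462;  -206380 − 48462 = -254842;  -816160 − 254842 = -1071002;  -2751022 − 1071002 = -3822024
-6576 − 480 = -7056;  -48462 − 7056 = -55518;  -254842 − 55518 = -310360;  -1071002 − 310360 = -1381362;  -3822024 − 1381362 = -5203386

-5203386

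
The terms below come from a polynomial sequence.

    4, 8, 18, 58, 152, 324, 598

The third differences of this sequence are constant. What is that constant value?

Δ: 4, 10, 40, 94, 172, 274
Δ²: 6, 30, 54, 78, 102
Δ³: 24, 24, 24, 24

24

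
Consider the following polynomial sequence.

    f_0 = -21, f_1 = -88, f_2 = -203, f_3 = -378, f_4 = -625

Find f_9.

-67, -115, -175, -247
-48, -60, -72
-12, -12
Third differences constant at -12.
-72 − 12 = -84;  -247 − 84 = -331;  -625 − 331 = -956
-84 − 12 = -96;  -331 − 96 = -427;  -956 − 427 = -1383
-96 − 12 = -108;  -427 − 108 = -535;  -1383 − 535 = -1918
-108 − 12 = -120;  -535 − 120 = -655;  -1918 − 655 = -2573
-120 − 12 = -132;  -655 − 132 = -787;  -2573 − 787 = -3360

-3360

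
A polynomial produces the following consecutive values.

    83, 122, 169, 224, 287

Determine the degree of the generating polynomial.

Δ: 39, 47, 55, 63
Δ²: 8, 8, 8
The second differences are constant, so the polynomial has degree 2.

2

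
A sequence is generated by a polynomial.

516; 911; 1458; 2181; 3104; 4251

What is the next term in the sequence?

First differences: 395, 547, 723, 923, 1147
Second differences: 152, 176, 200, 224
Third differences: 24, 24, 24
The third differences are constant (24).
224 + 24 = 248;  1147 + 248 = 1395;  4251 + 1395 = 5646

5646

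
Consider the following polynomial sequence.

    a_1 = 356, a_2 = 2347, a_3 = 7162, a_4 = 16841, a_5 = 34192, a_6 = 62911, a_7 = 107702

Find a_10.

403187

Δ: 1991, 4815, 9679, 17351, 28719, 44791
Δ²: 2824, 4864, 7672, 11368, 16072
Δ³: 2040, 2808, 3696, 4704
Δ⁴: 768, 888, 1008
Δ⁵: 120, 120
Fifth differences constant at 120.
1008 + 120 = 1128;  4704 + 1128 = 5832;  16072 + 5832 = 21904;  44791 + 21904 = 66695;  107702 + 66695 = 174397
1128 + 120 = 1248;  5832 + 1248 = 7080;  21904 + 7080 = 28984;  66695 + 28984 = 95679;  174397 + 95679 = 270076
1248 + 120 = 1368;  7080 + 1368 = 8448;  28984 + 8448 = 37432;  95679 + 37432 = 133111;  270076 + 133111 = 403187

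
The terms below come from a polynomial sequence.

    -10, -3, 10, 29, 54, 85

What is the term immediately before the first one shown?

-11

First differences: 7  13  19  25  31
Second differences: 6  6  6  6
The second differences are constant at 6.
Work back: 7 − 6 = 1;  -10 − 1 = -11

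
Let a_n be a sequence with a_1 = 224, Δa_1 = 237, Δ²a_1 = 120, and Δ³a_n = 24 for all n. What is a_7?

Build the table forward from the leading diagonal:
Δ³: 24  24  24  24  24  24  24
Δ²: 120  144  168  192  216  240  264
Δ: 237  357  501  669  861  1077  1317
a: 224  461  818  1319  1988  2849  3926

3926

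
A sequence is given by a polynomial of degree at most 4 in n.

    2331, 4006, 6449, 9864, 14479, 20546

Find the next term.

Δ: 1675  2443  3415  4615  6067
Δ²: 768  972  1200  1452
Δ³: 204  228  252
Δ⁴: 24  24
The fourth differences are constant (24).
252 + 24 = 276;  1452 + 276 = 1728;  6067 + 1728 = 7795;  20546 + 7795 = 28341

28341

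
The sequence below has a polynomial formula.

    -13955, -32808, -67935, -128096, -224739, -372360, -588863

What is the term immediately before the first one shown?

-4944

-18853  -35127  -60161  -96643  -147621  -216503
-16274  -25034  -36482  -50978  -68882
-8760  -11448  -14496  -17904
-2688  -3048  -3408
-360  -360
The fifth differences are constant at -360.
Work back: -2688 + 360 = -2328;  -8760 + 2328 = -6432;  -16274 + 6432 = -9842;  -18853 + 9842 = -9011;  -13955 + 9011 = -4944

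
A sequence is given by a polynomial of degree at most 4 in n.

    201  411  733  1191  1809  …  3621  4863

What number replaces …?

2611

Using the first 5 terms:
D1: 210, 322, 458, 618
D2: 112, 136, 160
D3: 24, 24
Constant third difference = 24.
Extend forward: 160 + 24 = 184;  618 + 184 = 802;  1809 + 802 = 2611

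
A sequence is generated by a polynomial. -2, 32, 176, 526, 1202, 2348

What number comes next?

Δ: 34 , 144 , 350 , 676 , 1146
Δ²: 110 , 206 , 326 , 470
Δ³: 96 , 120 , 144
Δ⁴: 24 , 24
Constant fourth difference = 24, so extend:
144 + 24 = 168;  470 + 168 = 638;  1146 + 638 = 1784;  2348 + 1784 = 4132

4132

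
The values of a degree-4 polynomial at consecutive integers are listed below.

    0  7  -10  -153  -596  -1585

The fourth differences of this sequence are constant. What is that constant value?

Δ: 7, -17, -143, -443, -989
Δ²: -24, -126, -300, -546
Δ³: -102, -174, -246
Δ⁴: -72, -72

-72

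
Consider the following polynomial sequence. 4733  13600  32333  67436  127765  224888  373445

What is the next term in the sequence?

591508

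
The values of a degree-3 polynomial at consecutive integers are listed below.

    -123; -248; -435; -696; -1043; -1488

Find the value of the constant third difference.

-12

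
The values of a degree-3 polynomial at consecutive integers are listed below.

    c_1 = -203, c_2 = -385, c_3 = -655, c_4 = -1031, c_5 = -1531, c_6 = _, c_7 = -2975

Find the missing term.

-2173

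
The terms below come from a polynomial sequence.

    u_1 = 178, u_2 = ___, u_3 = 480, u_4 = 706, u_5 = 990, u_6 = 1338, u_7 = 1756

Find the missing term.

Using the last 5 terms:
First differences: 226  284  348  418
Second differences: 58  64  70
Third differences: 6  6
Constant third difference = 6.
Extend backward: 58 − 6 = 52;  226 − 52 = 174;  480 − 174 = 306

306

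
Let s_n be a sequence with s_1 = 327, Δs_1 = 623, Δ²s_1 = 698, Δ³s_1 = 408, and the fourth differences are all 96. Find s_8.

36986

Build the table forward from the leading diagonal:
D4: 96  96  96  96  96  96  96  96
D3: 408  504  600  696  792  888  984  1080
D2: 698  1106  1610  2210  2906  3698  4586  5570
D1: 623  1321  2427  4037  6247  9153  12851  17437
s: 327  950  2271  4698  8735  14982  24135  36986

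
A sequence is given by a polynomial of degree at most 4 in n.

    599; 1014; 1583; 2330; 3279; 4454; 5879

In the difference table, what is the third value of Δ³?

24

Δ: 415, 569, 747, 949, 1175, 1425
Δ²: 154, 178, 202, 226, 250
Δ³: 24, 24, 24, 24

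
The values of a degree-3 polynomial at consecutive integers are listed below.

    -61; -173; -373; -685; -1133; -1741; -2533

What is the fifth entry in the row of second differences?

D1: -112, -200, -312, -448, -608, -792
D2: -88, -112, -136, -160, -184
D3: -24, -24, -24, -24

-184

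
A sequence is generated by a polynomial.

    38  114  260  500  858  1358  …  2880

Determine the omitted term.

2024

Using the first 6 terms:
First differences: 76, 146, 240, 358, 500
Second differences: 70, 94, 118, 142
Third differences: 24, 24, 24
Constant third difference = 24.
Extend forward: 142 + 24 = 166;  500 + 166 = 666;  1358 + 666 = 2024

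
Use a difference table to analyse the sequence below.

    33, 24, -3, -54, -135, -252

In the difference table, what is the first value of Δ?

-9

D1: -9, -27, -51, -81, -117
D2: -18, -24, -30, -36
D3: -6, -6, -6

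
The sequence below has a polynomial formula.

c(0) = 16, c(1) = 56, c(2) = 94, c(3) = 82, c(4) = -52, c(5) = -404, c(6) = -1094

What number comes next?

-2266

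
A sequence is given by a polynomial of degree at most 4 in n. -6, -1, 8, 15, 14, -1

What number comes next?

Δ: 5  9  7  -1  -15
Δ²: 4  -2  -8  -14
Δ³: -6  -6  -6
The third differences are constant (-6).
-14 − 6 = -20;  -15 − 20 = -35;  -1 − 35 = -36

-36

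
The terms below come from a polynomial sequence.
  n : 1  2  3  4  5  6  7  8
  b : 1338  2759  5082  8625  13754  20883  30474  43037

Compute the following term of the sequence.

59130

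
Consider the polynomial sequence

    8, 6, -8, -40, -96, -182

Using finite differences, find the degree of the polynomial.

3

First differences: -2, -14, -32, -56, -86
Second differences: -12, -18, -24, -30
Third differences: -6, -6, -6
The third differences are constant, so the polynomial has degree 3.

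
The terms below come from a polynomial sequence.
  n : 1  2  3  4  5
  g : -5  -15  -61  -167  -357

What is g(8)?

-1671

D1: -10, -46, -106, -190
D2: -36, -60, -84
D3: -24, -24
The third differences are constant (-24).
-84 − 24 = -108;  -190 − 108 = -298;  -357 − 298 = -655
-108 − 24 = -132;  -298 − 132 = -430;  -655 − 430 = -1085
-132 − 24 = -156;  -430 − 156 = -586;  -1085 − 586 = -1671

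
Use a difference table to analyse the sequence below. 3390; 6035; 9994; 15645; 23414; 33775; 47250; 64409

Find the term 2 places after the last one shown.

112299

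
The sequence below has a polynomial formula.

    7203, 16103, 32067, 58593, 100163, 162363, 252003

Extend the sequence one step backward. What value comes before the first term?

First differences: 8900, 15964, 26526, 41570, 62200, 89640
Second differences: 7064, 10562, 15044, 20630, 27440
Third differences: 3498, 4482, 5586, 6810
Fourth differences: 984, 1104, 1224
Fifth differences: 120, 120
The fifth differences are constant at 120.
Work back: 984 − 120 = 864;  3498 − 864 = 2634;  7064 − 2634 = 4430;  8900 − 4430 = 4470;  7203 − 4470 = 2733

2733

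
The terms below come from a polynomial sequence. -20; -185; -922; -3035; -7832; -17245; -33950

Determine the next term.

-61487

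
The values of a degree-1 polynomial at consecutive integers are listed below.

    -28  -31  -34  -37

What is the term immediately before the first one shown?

D1: -3, -3, -3
The first differences are constant at -3.
Work back: -28 + 3 = -25

-25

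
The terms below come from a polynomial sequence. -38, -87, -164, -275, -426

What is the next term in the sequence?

-623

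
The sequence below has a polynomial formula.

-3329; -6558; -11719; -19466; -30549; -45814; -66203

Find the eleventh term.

Δ: -3229, -5161, -7747, -11083, -15265, -20389
Δ²: -1932, -2586, -3336, -4182, -5124
Δ³: -654, -750, -846, -942
Δ⁴: -96, -96, -96
Constant fourth difference = -96, so extend:
-942 − 96 = -1038;  -5124 − 1038 = -6162;  -20389 − 6162 = -26551;  -66203 − 26551 = -92754
-1038 − 96 = -1134;  -6162 − 1134 = -7296;  -26551 − 7296 = -33847;  -92754 − 33847 = -126601
-1134 − 96 = -1230;  -7296 − 1230 = -8526;  -33847 − 8526 = -42373;  -126601 − 42373 = -168974
-1230 − 96 = -1326;  -8526 − 1326 = -9852;  -42373 − 9852 = -52225;  -168974 − 52225 = -221199

-221199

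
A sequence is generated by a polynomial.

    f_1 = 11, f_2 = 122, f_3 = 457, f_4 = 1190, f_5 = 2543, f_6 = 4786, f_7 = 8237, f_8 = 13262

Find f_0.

-2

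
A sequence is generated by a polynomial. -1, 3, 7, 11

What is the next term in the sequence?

15

First differences: 4 , 4 , 4
Constant first difference = 4, so extend:
11 + 4 = 15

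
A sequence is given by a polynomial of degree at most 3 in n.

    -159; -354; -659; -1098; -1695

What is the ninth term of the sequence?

-6143

D1: -195  -305  -439  -597
D2: -110  -134  -158
D3: -24  -24
Constant third difference = -24, so extend:
-158 − 24 = -182;  -597 − 182 = -779;  -1695 − 779 = -2474
-182 − 24 = -206;  -779 − 206 = -985;  -2474 − 985 = -3459
-206 − 24 = -230;  -985 − 230 = -1215;  -3459 − 1215 = -4674
-230 − 24 = -254;  -1215 − 254 = -1469;  -4674 − 1469 = -6143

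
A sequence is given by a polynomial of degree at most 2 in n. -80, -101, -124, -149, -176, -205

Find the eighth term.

-269

First differences: -21  -23  -25  -27  -29
Second differences: -2  -2  -2  -2
The second differences are constant (-2).
-29 − 2 = -31;  -205 − 31 = -236
-31 − 2 = -33;  -236 − 33 = -269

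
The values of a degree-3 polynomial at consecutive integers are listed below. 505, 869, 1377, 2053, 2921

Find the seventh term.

Δ: 364, 508, 676, 868
Δ²: 144, 168, 192
Δ³: 24, 24
Constant third difference = 24, so extend:
192 + 24 = 216;  868 + 216 = 1084;  2921 + 1084 = 4005
216 + 24 = 240;  1084 + 240 = 1324;  4005 + 1324 = 5329

5329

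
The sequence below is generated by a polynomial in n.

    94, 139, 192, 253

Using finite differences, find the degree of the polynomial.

45, 53, 61
8, 8
The second differences are constant, so the polynomial has degree 2.

2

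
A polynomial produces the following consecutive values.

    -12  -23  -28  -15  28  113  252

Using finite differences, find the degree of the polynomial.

3

First differences: -11, -5, 13, 43, 85, 139
Second differences: 6, 18, 30, 42, 54
Third differences: 12, 12, 12, 12
The third differences are constant, so the polynomial has degree 3.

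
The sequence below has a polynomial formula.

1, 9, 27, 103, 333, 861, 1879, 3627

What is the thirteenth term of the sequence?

35077

D1: 8 , 18 , 76 , 230 , 528 , 1018 , 1748
D2: 10 , 58 , 154 , 298 , 490 , 730
D3: 48 , 96 , 144 , 192 , 240
D4: 48 , 48 , 48 , 48
The fourth differences are constant (48).
240 + 48 = 288;  730 + 288 = 1018;  1748 + 1018 = 2766;  3627 + 2766 = 6393
288 + 48 = 336;  1018 + 336 = 1354;  2766 + 1354 = 4120;  6393 + 4120 = 10513
336 + 48 = 384;  1354 + 384 = 1738;  4120 + 1738 = 5858;  10513 + 5858 = 16371
384 + 48 = 432;  1738 + 432 = 2170;  5858 + 2170 = 8028;  16371 + 8028 = 24399
432 + 48 = 480;  2170 + 480 = 2650;  8028 + 2650 = 10678;  24399 + 10678 = 35077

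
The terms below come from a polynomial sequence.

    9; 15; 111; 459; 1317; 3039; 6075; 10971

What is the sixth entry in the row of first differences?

3036

D1: 6, 96, 348, 858, 1722, 3036, 4896
D2: 90, 252, 510, 864, 1314, 1860
D3: 162, 258, 354, 450, 546
D4: 96, 96, 96, 96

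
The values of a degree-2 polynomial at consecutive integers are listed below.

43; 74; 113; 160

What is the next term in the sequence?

215

Δ: 31, 39, 47
Δ²: 8, 8
The second differences are constant (8).
47 + 8 = 55;  160 + 55 = 215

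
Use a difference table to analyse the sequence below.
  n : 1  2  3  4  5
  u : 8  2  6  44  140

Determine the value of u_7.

D1: -6, 4, 38, 96
D2: 10, 34, 58
D3: 24, 24
The third differences are constant (24).
58 + 24 = 82;  96 + 82 = 178;  140 + 178 = 318
82 + 24 = 106;  178 + 106 = 284;  318 + 284 = 602

602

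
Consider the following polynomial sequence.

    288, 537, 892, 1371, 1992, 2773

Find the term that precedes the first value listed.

First differences: 249  355  479  621  781
Second differences: 106  124  142  160
Third differences: 18  18  18
The third differences are constant at 18.
Work back: 106 − 18 = 88;  249 − 88 = 161;  288 − 161 = 127

127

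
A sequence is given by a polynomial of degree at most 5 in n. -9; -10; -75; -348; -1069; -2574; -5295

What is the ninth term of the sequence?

Δ: -1  -65  -273  -721  -1505  -2721
Δ²: -64  -208  -448  -784  -1216
Δ³: -144  -240  -336  -432
Δ⁴: -96  -96  -96
Fourth differences constant at -96.
-432 − 96 = -528;  -1216 − 528 = -1744;  -2721 − 1744 = -4465;  -5295 − 4465 = -9760
-528 − 96 = -624;  -1744 − 624 = -2368;  -4465 − 2368 = -6833;  -9760 − 6833 = -16593

-16593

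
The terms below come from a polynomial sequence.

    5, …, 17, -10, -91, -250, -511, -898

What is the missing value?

14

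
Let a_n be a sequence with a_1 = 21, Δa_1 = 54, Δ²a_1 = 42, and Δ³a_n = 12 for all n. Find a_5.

Build the table forward from the leading diagonal:
D3: 12, 12, 12, 12, 12
D2: 42, 54, 66, 78, 90
D1: 54, 96, 150, 216, 294
a: 21, 75, 171, 321, 537

537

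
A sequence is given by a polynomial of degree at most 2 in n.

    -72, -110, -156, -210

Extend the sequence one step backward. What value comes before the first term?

-42

D1: -38  -46  -54
D2: -8  -8
The second differences are constant at -8.
Work back: -38 + 8 = -30;  -72 + 30 = -42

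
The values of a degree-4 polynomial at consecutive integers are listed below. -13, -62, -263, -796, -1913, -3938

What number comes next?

-7267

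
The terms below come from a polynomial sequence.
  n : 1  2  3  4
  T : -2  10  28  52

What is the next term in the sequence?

D1: 12 , 18 , 24
D2: 6 , 6
Second differences constant at 6.
24 + 6 = 30;  52 + 30 = 82

82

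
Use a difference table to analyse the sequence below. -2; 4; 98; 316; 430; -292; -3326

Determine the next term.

-11132

First differences: 6, 94, 218, 114, -722, -3034
Second differences: 88, 124, -104, -836, -2312
Third differences: 36, -228, -732, -1476
Fourth differences: -264, -504, -744
Fifth differences: -240, -240
Constant fifth difference = -240, so extend:
-744 − 240 = -984;  -1476 − 984 = -2460;  -2312 − 2460 = -4772;  -3034 − 4772 = -7806;  -3326 − 7806 = -11132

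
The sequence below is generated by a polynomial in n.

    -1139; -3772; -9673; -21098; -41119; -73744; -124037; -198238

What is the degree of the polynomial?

5

Δ: -2633, -5901, -11425, -20021, -32625, -50293, -74201
Δ²: -3268, -5524, -8596, -12604, -17668, -23908
Δ³: -2256, -3072, -4008, -5064, -6240
Δ⁴: -816, -936, -1056, -1176
Δ⁵: -120, -120, -120
The fifth differences are constant, so the polynomial has degree 5.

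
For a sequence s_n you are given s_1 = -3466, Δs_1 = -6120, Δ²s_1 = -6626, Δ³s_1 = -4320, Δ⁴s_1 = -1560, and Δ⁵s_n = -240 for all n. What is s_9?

-602514

Build the table forward from the leading diagonal:
Fifth differences: -240, -240, -240, -240, -240, -240, -240, -240, -240
Fourth differences: -1560, -1800, -2040, -2280, -2520, -2760, -3000, -3240, -3480
Third differences: -4320, -5880, -7680, -9720, -12000, -14520, -17280, -20280, -23520
Second differences: -6626, -10946, -16826, -24506, -34226, -46226, -60746, -78026, -98306
First differences: -6120, -12746, -23692, -40518, -65024, -99250, -145476, -206222, -284248
s: -3466, -9586, -22332, -46024, -86542, -151566, -250816, -396292, -602514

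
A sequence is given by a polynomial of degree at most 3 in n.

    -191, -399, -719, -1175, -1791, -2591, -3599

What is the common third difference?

-24

Δ: -208, -320, -456, -616, -800, -1008
Δ²: -112, -136, -160, -184, -208
Δ³: -24, -24, -24, -24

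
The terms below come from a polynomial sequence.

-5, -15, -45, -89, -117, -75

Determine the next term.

115

D1: -10, -30, -44, -28, 42
D2: -20, -14, 16, 70
D3: 6, 30, 54
D4: 24, 24
The fourth differences are constant (24).
54 + 24 = 78;  70 + 78 = 148;  42 + 148 = 190;  -75 + 190 = 115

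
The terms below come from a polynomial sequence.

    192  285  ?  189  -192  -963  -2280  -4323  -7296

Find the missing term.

Using the last 6 terms:
D1: -381, -771, -1317, -2043, -2973
D2: -390, -546, -726, -930
D3: -156, -180, -204
D4: -24, -24
Constant fourth difference = -24.
Extend backward: -156 + 24 = -132;  -390 + 132 = -258;  -381 + 258 = -123;  189 + 123 = 312

312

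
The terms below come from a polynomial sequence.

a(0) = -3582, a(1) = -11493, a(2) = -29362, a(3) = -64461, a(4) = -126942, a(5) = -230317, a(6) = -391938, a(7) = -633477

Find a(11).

-7911 , -17869 , -35099 , -62481 , -103375 , -161621 , -241539
-9958 , -17230 , -27382 , -40894 , -58246 , -79918
-7272 , -10152 , -13512 , -17352 , -21672
-2880 , -3360 , -3840 , -4320
-480 , -480 , -480
The fifth differences are constant (-480).
-4320 − 480 = -4800;  -21672 − 4800 = -26472;  -79918 − 26472 = -106390;  -241539 − 106390 = -347929;  -633477 − 347929 = -981406
-4800 − 480 = -5280;  -26472 − 5280 = -31752;  -106390 − 31752 = -138142;  -347929 − 138142 = -486071;  -981406 − 486071 = -1467477
-5280 − 480 = -5760;  -31752 − 5760 = -37512;  -138142 − 37512 = -175654;  -486071 − 175654 = -661725;  -1467477 − 661725 = -2129202
-5760 − 480 = -6240;  -37512 − 6240 = -43752;  -175654 − 43752 = -219406;  -661725 − 219406 = -881131;  -2129202 − 881131 = -3010333

-3010333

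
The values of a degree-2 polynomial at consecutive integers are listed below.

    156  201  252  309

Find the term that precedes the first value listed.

117

Δ: 45  51  57
Δ²: 6  6
The second differences are constant at 6.
Work back: 45 − 6 = 39;  156 − 39 = 117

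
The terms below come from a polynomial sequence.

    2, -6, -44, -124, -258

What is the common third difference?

-12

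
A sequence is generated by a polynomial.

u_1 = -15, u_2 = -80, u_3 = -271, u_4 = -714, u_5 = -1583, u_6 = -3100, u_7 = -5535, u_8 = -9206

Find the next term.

Δ: -65, -191, -443, -869, -1517, -2435, -3671
Δ²: -126, -252, -426, -648, -918, -1236
Δ³: -126, -174, -222, -270, -318
Δ⁴: -48, -48, -48, -48
The fourth differences are constant (-48).
-318 − 48 = -366;  -1236 − 366 = -1602;  -3671 − 1602 = -5273;  -9206 − 5273 = -14479

-14479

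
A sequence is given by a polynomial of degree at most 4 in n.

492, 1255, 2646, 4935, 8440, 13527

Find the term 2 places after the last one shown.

763  1391  2289  3505  5087
628  898  1216  1582
270  318  366
48  48
The fourth differences are constant (48).
366 + 48 = 414;  1582 + 414 = 1996;  5087 + 1996 = 7083;  13527 + 7083 = 20610
414 + 48 = 462;  1996 + 462 = 2458;  7083 + 2458 = 9541;  20610 + 9541 = 30151

30151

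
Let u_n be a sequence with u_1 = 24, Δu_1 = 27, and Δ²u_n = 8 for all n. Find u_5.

180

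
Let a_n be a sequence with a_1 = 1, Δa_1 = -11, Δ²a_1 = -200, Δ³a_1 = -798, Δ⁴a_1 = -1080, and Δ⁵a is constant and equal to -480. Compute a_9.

-152855

Build the table forward from the leading diagonal:
Fifth differences: -480, -480, -480, -480, -480, -480, -480, -480, -480
Fourth differences: -1080, -1560, -2040, -2520, -3000, -3480, -3960, -4440, -4920
Third differences: -798, -1878, -3438, -5478, -7998, -10998, -14478, -18438, -22878
Second differences: -200, -998, -2876, -6314, -11792, -19790, -30788, -45266, -63704
First differences: -11, -211, -1209, -4085, -10399, -22191, -41981, -72769, -118035
a: 1, -10, -221, -1430, -5515, -15914, -38105, -80086, -152855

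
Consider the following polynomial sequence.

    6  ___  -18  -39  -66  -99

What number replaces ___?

Using the last 4 terms:
Δ: -21  -27  -33
Δ²: -6  -6
Constant second difference = -6.
Extend backward: -21 + 6 = -15;  -18 + 15 = -3

-3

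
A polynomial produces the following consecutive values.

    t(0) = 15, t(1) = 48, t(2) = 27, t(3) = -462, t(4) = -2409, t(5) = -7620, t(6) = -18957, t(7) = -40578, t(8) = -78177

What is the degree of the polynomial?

5

D1: 33, -21, -489, -1947, -5211, -11337, -21621, -37599
D2: -54, -468, -1458, -3264, -6126, -10284, -15978
D3: -414, -990, -1806, -2862, -4158, -5694
D4: -576, -816, -1056, -1296, -1536
D5: -240, -240, -240, -240
The fifth differences are constant, so the polynomial has degree 5.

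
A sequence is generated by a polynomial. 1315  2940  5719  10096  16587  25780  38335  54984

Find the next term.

76531

1625 , 2779 , 4377 , 6491 , 9193 , 12555 , 16649
1154 , 1598 , 2114 , 2702 , 3362 , 4094
444 , 516 , 588 , 660 , 732
72 , 72 , 72 , 72
Fourth differences constant at 72.
732 + 72 = 804;  4094 + 804 = 4898;  16649 + 4898 = 21547;  54984 + 21547 = 76531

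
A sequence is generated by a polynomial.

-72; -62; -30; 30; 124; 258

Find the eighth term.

670

Δ: 10, 32, 60, 94, 134
Δ²: 22, 28, 34, 40
Δ³: 6, 6, 6
Constant third difference = 6, so extend:
40 + 6 = 46;  134 + 46 = 180;  258 + 180 = 438
46 + 6 = 52;  180 + 52 = 232;  438 + 232 = 670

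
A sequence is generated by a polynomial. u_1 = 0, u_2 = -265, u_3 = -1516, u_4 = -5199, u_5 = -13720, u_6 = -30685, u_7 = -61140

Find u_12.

D1: -265 , -1251 , -3683 , -8521 , -16965 , -30455
D2: -986 , -2432 , -4838 , -8444 , -13490
D3: -1446 , -2406 , -3606 , -5046
D4: -960 , -1200 , -1440
D5: -240 , -240
The fifth differences are constant (-240).
-1440 − 240 = -1680;  -5046 − 1680 = -6726;  -13490 − 6726 = -20216;  -30455 − 20216 = -50671;  -61140 − 50671 = -111811
-1680 − 240 = -1920;  -6726 − 1920 = -8646;  -20216 − 8646 = -28862;  -50671 − 28862 = -79533;  -111811 − 79533 = -191344
-1920 − 240 = -2160;  -8646 − 2160 = -10806;  -28862 − 10806 = -39668;  -79533 − 39668 = -119201;  -191344 − 119201 = -310545
-2160 − 240 = -2400;  -10806 − 2400 = -13206;  -39668 − 13206 = -52874;  -119201 − 52874 = -172075;  -310545 − 172075 = -482620
-2400 − 240 = -2640;  -13206 − 2640 = -15846;  -52874 − 15846 = -68720;  -172075 − 68720 = -240795;  -482620 − 240795 = -723415

-723415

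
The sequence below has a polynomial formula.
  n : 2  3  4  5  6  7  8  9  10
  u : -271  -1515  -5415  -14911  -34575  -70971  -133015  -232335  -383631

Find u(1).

-15

-1244, -3900, -9496, -19664, -36396, -62044, -99320, -151296
-2656, -5596, -10168, -16732, -25648, -37276, -51976
-2940, -4572, -6564, -8916, -11628, -14700
-1632, -1992, -2352, -2712, -3072
-360, -360, -360, -360
The fifth differences are constant at -360.
Work back: -1632 + 360 = -1272;  -2940 + 1272 = -1668;  -2656 + 1668 = -988;  -1244 + 988 = -256;  -271 + 256 = -15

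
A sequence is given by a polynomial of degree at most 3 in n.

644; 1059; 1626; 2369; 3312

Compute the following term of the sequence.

Δ: 415  567  743  943
Δ²: 152  176  200
Δ³: 24  24
Third differences constant at 24.
200 + 24 = 224;  943 + 224 = 1167;  3312 + 1167 = 4479

4479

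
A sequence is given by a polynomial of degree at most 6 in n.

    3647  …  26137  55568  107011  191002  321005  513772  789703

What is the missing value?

10750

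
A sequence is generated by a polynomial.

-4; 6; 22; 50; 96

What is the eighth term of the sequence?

402

D1: 10, 16, 28, 46
D2: 6, 12, 18
D3: 6, 6
Third differences constant at 6.
18 + 6 = 24;  46 + 24 = 70;  96 + 70 = 166
24 + 6 = 30;  70 + 30 = 100;  166 + 100 = 266
30 + 6 = 36;  100 + 36 = 136;  266 + 136 = 402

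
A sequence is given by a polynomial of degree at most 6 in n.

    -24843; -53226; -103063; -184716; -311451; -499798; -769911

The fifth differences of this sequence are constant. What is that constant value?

-360

D1: -28383, -49837, -81653, -126735, -188347, -270113
D2: -21454, -31816, -45082, -61612, -81766
D3: -10362, -13266, -16530, -20154
D4: -2904, -3264, -3624
D5: -360, -360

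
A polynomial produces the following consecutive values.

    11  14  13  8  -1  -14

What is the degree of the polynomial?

2

3, -1, -5, -9, -13
-4, -4, -4, -4
The second differences are constant, so the polynomial has degree 2.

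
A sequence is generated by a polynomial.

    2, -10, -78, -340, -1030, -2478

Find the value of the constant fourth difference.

D1: -12, -68, -262, -690, -1448
D2: -56, -194, -428, -758
D3: -138, -234, -330
D4: -96, -96

-96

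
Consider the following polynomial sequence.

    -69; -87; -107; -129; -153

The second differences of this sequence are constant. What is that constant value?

Δ: -18, -20, -22, -24
Δ²: -2, -2, -2

-2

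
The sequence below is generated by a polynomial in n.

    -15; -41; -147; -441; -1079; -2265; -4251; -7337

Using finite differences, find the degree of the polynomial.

4

Δ: -26, -106, -294, -638, -1186, -1986, -3086
Δ²: -80, -188, -344, -548, -800, -1100
Δ³: -108, -156, -204, -252, -300
Δ⁴: -48, -48, -48, -48
The fourth differences are constant, so the polynomial has degree 4.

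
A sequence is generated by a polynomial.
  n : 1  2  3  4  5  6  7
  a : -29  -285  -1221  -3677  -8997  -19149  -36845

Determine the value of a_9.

-110157

First differences: -256  -936  -2456  -5320  -10152  -17696
Second differences: -680  -1520  -2864  -4832  -7544
Third differences: -840  -1344  -1968  -2712
Fourth differences: -504  -624  -744
Fifth differences: -120  -120
Fifth differences constant at -120.
-744 − 120 = -864;  -2712 − 864 = -3576;  -7544 − 3576 = -11120;  -17696 − 11120 = -28816;  -36845 − 28816 = -65661
-864 − 120 = -984;  -3576 − 984 = -4560;  -11120 − 4560 = -15680;  -28816 − 15680 = -44496;  -65661 − 44496 = -110157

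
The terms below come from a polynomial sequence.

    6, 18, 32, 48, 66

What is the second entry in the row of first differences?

14

First differences: 12, 14, 16, 18
Second differences: 2, 2, 2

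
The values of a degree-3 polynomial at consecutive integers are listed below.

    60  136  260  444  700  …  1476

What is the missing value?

1040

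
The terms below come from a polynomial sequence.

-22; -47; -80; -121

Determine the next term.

-170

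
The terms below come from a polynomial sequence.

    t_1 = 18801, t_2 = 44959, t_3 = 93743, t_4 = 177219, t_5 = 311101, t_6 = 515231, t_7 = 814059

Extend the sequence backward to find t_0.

D1: 26158, 48784, 83476, 133882, 204130, 298828
D2: 22626, 34692, 50406, 70248, 94698
D3: 12066, 15714, 19842, 24450
D4: 3648, 4128, 4608
D5: 480, 480
The fifth differences are constant at 480.
Work back: 3648 − 480 = 3168;  12066 − 3168 = 8898;  22626 − 8898 = 13728;  26158 − 13728 = 12430;  18801 − 12430 = 6371

6371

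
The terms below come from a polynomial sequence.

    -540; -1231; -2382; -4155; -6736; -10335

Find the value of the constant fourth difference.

-24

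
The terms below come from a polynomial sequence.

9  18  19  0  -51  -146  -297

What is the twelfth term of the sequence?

9  1  -19  -51  -95  -151
-8  -20  -32  -44  -56
-12  -12  -12  -12
Constant third difference = -12, so extend:
-56 − 12 = -68;  -151 − 68 = -219;  -297 − 219 = -516
-68 − 12 = -80;  -219 − 80 = -299;  -516 − 299 = -815
-80 − 12 = -92;  -299 − 92 = -391;  -815 − 391 = -1206
-92 − 12 = -104;  -391 − 104 = -495;  -1206 − 495 = -1701
-104 − 12 = -116;  -495 − 116 = -611;  -1701 − 611 = -2312

-2312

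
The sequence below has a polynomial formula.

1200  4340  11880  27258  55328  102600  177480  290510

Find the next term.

454608

Δ: 3140 , 7540 , 15378 , 28070 , 47272 , 74880 , 113030
Δ²: 4400 , 7838 , 12692 , 19202 , 27608 , 38150
Δ³: 3438 , 4854 , 6510 , 8406 , 10542
Δ⁴: 1416 , 1656 , 1896 , 2136
Δ⁵: 240 , 240 , 240
Fifth differences constant at 240.
2136 + 240 = 2376;  10542 + 2376 = 12918;  38150 + 12918 = 51068;  113030 + 51068 = 164098;  290510 + 164098 = 454608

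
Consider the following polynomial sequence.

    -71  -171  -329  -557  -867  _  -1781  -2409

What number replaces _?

Using the first 5 terms:
Δ: -100  -158  -228  -310
Δ²: -58  -70  -82
Δ³: -12  -12
Constant third difference = -12.
Extend forward: -82 − 12 = -94;  -310 − 94 = -404;  -867 − 404 = -1271

-1271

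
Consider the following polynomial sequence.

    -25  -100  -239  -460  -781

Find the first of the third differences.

-18

First differences: -75, -139, -221, -321
Second differences: -64, -82, -100
Third differences: -18, -18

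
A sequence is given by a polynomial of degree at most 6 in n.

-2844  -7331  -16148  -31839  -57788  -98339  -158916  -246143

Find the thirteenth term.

-1412988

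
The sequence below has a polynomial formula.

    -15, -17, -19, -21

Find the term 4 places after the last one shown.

Δ: -2, -2, -2
The first differences are constant (-2).
-21 − 2 = -23
-23 − 2 = -25
-25 − 2 = -27
-27 − 2 = -29

-29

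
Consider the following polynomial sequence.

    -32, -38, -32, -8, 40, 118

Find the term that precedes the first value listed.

-20

Δ: -6, 6, 24, 48, 78
Δ²: 12, 18, 24, 30
Δ³: 6, 6, 6
The third differences are constant at 6.
Work back: 12 − 6 = 6;  -6 − 6 = -12;  -32 + 12 = -20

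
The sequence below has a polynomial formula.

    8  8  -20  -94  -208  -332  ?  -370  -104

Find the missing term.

Using the first 6 terms:
Δ: 0, -28, -74, -114, -124
Δ²: -28, -46, -40, -10
Δ³: -18, 6, 30
Δ⁴: 24, 24
Constant fourth difference = 24.
Extend forward: 30 + 24 = 54;  -10 + 54 = 44;  -124 + 44 = -80;  -332 − 80 = -412

-412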